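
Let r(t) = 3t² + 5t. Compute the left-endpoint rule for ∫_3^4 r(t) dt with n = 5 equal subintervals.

51.92

Δt = (4 − 3)/5 = 0.2.
Left endpoints: 3, 3.2, 3.4, 3.6, 3.8.
r(3) = 42, r(3.2) = 46.72, r(3.4) = 51.68, r(3.6) = 56.88, r(3.8) = 62.32.
Sum = Δt · [r(3) + r(3.2) + r(3.4) + r(3.6) + r(3.8)].
Sum = 51.92.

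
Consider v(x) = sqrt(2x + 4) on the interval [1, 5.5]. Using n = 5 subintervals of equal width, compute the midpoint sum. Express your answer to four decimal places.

14.4710

Δx = (5.5 − 1)/5 = 0.9.
Midpoints: 1.45, 2.35, 3.25, 4.15, 5.05.
v(1.45) ≈ 2.6268, v(2.35) ≈ 2.9496, v(3.25) ≈ 3.2404, v(4.15) ≈ 3.5071, v(5.05) ≈ 3.7550.
Sum = Δx · [v(1.45) + v(2.35) + v(3.25) + v(4.15) + v(5.05)].
Sum ≈ 14.4710.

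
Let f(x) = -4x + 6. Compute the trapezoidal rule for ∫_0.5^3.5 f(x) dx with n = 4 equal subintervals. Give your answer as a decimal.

-6

Δx = (3.5 − 0.5)/4 = 0.75.
f(0.5) = 4, f(1.25) = 1, f(2) = -2, f(2.75) = -5, f(3.5) = -8.
T_4 = (Δx/2)·[f(x_0) + 2f(x_1) + 2f(x_2) + 2f(x_3) + f(x_4)].
Sum = -6.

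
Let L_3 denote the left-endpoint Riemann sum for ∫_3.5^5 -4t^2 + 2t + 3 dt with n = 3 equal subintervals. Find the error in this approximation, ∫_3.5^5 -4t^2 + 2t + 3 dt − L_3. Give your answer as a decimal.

-11.75

Exact integral: ∫_3.5^5 f(t) dt = -92.25.
L_3 = -80.5.
Error = -92.25 − (-80.5) = -11.75.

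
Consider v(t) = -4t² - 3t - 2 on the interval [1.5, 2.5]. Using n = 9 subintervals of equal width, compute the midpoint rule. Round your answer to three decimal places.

Δt = (2.5 − 1.5)/9 = 1/9.
Midpoints: 14/9, 5/3, 16/9, 17/9, 2, 19/9, 20/9, 7/3, 22/9.
v(14/9) = -1324/81, v(5/3) = -163/9, v(16/9) = -1618/81, v(17/9) = -1777/81, v(2) = -24, v(19/9) = -2119/81, v(20/9) = -2302/81, v(7/3) = -277/9, v(22/9) = -2692/81.
Sum = Δt · [v(14/9) + v(5/3) + v(16/9) + ...].
Sum ≈ -24.329.

-24.329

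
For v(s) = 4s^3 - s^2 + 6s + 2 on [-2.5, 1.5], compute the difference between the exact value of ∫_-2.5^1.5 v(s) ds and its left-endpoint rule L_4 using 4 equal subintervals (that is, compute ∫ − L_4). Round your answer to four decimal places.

56.6667

Exact integral: ∫_-2.5^1.5 v(s) ds ≈ -44.333333.
L_4 = -101.
Error ≈ -44.333333 − (-101) ≈ 56.6667.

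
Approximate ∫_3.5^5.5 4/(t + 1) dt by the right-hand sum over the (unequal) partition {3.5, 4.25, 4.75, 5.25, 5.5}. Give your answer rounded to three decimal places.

Subinterval widths: 0.75, 0.5, 0.5, 0.25.
Right endpoints: 4.25, 4.75, 5.25, 5.5.
f(4.25) = 16/21, f(4.75) = 16/23, f(5.25) = 0.64, f(5.5) = 8/13.
Sum = Σ Δt_i · f(t_i).
Sum ≈ 1.393.

1.393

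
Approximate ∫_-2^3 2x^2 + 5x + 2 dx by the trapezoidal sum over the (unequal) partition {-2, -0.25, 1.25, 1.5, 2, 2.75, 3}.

Subinterval widths: 1.75, 1.5, 0.25, 0.5, 0.75, 0.25.
f(-2) = 0, f(-0.25) = 0.875, f(1.25) = 11.375, f(1.5) = 14, f(2) = 20, f(2.75) = 30.875, f(3) = 35.
On each subinterval the trapezoid contributes (Δx_i/2)·[f(x_{i-1}) + f(x_i)].
Sum = 48.9375.

48.9375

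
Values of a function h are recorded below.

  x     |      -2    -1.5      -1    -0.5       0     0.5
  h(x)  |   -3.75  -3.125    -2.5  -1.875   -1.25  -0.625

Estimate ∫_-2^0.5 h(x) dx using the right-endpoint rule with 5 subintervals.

Δx = 0.5.
Sum = 0.5·[(-3.125) + (-2.5) + (-1.875) + (-1.25) + (-0.625)] = -4.6875.

-4.6875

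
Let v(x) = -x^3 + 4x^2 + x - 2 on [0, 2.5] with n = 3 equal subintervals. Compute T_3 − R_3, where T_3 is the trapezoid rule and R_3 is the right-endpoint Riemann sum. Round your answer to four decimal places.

-4.9479

T_3 ≈ 9.265046.
R_3 ≈ 14.212963.
T_3 − R_3 ≈ -4.9479.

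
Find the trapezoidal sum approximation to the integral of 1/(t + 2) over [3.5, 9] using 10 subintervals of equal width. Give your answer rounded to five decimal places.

Δt = (9 − 3.5)/10 = 0.55.
f(3.5) = 2/11, f(4.05) = 20/121, f(4.6) = 5/33, f(5.15) = 20/143, f(5.7) = 10/77, f(6.25) = 4/33, f(6.8) = 5/44, f(7.35) = 20/187, f(7.9) = 10/99, f(8.45) = 20/209, f(9) = 1/11.
T_10 = (Δt/2)·[f(t_0) + 2f(t_1) + ... + 2f(t_{9}) + f(t_10)].
Sum ≈ 0.69377.

0.69377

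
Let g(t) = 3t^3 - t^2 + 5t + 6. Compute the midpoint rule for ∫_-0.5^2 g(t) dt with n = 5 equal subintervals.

Δt = (2 − (-0.5))/5 = 0.5.
Midpoints: -0.25, 0.25, 0.75, 1.25, 1.75.
g(-0.25) = 4.640625, g(0.25) = 7.234375, g(0.75) = 10.453125, g(1.25) = 16.546875, g(1.75) = 27.765625.
Sum = Δt · [g(-0.25) + g(0.25) + g(0.75) + g(1.25) + g(1.75)].
Sum = 33.3203125.

33.3203125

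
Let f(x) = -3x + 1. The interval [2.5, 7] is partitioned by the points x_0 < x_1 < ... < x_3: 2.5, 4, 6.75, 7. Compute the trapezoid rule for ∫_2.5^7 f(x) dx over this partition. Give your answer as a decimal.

Subinterval widths: 1.5, 2.75, 0.25.
f(2.5) = -6.5, f(4) = -11, f(6.75) = -19.25, f(7) = -20.
On each subinterval the trapezoid contributes (Δx_i/2)·[f(x_{i-1}) + f(x_i)].
Sum = -59.625.

-59.625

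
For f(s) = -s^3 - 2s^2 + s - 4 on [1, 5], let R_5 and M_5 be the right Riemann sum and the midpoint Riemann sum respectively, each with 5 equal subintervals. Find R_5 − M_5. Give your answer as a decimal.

R_5 = -314.56.
M_5 = -240.32.
R_5 − M_5 = -74.24.

-74.24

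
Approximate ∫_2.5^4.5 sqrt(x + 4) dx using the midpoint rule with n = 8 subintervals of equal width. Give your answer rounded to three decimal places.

Δx = (4.5 − 2.5)/8 = 0.25.
Midpoints: 2.625, 2.875, 3.125, 3.375, 3.625, 3.875, 4.125, 4.375.
f(2.625) ≈ 2.574, f(2.875) ≈ 2.622, f(3.125) ≈ 2.669, f(3.375) ≈ 2.716, f(3.625) ≈ 2.761, f(3.875) ≈ 2.806, f(4.125) ≈ 2.850, f(4.375) ≈ 2.894.
Sum = Δx · [f(2.625) + f(2.875) + f(3.125) + ...].
Sum ≈ 5.473.

5.473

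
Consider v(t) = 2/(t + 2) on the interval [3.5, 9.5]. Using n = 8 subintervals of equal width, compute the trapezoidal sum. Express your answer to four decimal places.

Δt = (9.5 − 3.5)/8 = 0.75.
v(3.5) = 4/11, v(4.25) = 0.32, v(5) = 2/7, v(5.75) = 8/31, v(6.5) = 4/17, v(7.25) = 8/37, v(8) = 0.2, v(8.75) = 8/43, v(9.5) = 4/23.
T_8 = (Δt/2)·[v(t_0) + 2v(t_1) + ... + 2v(t_{7}) + v(t_8)].
Sum ≈ 1.4776.

1.4776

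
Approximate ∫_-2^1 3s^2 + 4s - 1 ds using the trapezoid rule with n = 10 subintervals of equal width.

0.135

Δs = (1 − (-2))/10 = 0.3.
f(-2) = 3, f(-1.7) = 0.87, f(-1.4) = -0.72, f(-1.1) = -1.77, f(-0.8) = -2.28, f(-0.5) = -2.25, f(-0.2) = -1.68, f(0.1) = -0.57, f(0.4) = 1.08, f(0.7) = 3.27, f(1) = 6.
T_10 = (Δs/2)·[f(s_0) + 2f(s_1) + ... + 2f(s_{9}) + f(s_10)].
Sum = 0.135.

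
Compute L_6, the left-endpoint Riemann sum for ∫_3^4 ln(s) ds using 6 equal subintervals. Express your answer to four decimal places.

Δs = (4 − 3)/6 = 1/6.
Left endpoints: 3, 19/6, 10/3, 3.5, 11/3, 23/6.
f(3) ≈ 1.0986, f(19/6) ≈ 1.1527, f(10/3) ≈ 1.2040, f(3.5) ≈ 1.2528, f(11/3) ≈ 1.2993, f(23/6) ≈ 1.3437.
Sum = Δs · [f(3) + f(19/6) + f(10/3) + ...].
Sum ≈ 1.2252.

1.2252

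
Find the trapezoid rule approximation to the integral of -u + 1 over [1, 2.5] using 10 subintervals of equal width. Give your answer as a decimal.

-1.125

Δu = (2.5 − 1)/10 = 0.15.
f(1) = 0, f(1.15) = -0.15, f(1.3) = -0.3, f(1.45) = -0.45, f(1.6) = -0.6, f(1.75) = -0.75, f(1.9) = -0.9, f(2.05) = -1.05, f(2.2) = -1.2, f(2.35) = -1.35, f(2.5) = -1.5.
T_10 = (Δu/2)·[f(u_0) + 2f(u_1) + ... + 2f(u_{9}) + f(u_10)].
Sum = -1.125.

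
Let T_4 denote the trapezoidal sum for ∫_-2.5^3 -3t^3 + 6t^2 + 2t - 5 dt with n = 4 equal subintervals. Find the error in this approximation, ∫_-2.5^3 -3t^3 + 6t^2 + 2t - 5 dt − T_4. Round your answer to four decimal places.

-6.4990

Exact integral: ∫_-2.5^3 f(t) dt = 29.046875.
T_4 ≈ 35.545898.
Error ≈ 29.046875 − 35.545898 ≈ -6.4990.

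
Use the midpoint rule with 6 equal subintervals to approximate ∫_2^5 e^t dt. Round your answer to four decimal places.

Δt = (5 − 2)/6 = 0.5.
Midpoints: 2.25, 2.75, 3.25, 3.75, 4.25, 4.75.
f(2.25) ≈ 9.4877, f(2.75) ≈ 15.6426, f(3.25) ≈ 25.7903, f(3.75) ≈ 42.5211, f(4.25) ≈ 70.1054, f(4.75) ≈ 115.5843.
Sum = Δt · [f(2.25) + f(2.75) + f(3.25) + ...].
Sum ≈ 139.5657.

139.5657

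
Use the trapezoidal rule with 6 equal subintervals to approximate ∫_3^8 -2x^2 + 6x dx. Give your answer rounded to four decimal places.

-159.4907

Δx = (8 − 3)/6 = 5/6.
f(3) = 0, f(23/6) = -115/18, f(14/3) = -140/9, f(5.5) = -27.5, f(19/3) = -380/9, f(43/6) = -1075/18, f(8) = -80.
T_6 = (Δx/2)·[f(x_0) + 2f(x_1) + ... + 2f(x_{5}) + f(x_6)].
Sum ≈ -159.4907.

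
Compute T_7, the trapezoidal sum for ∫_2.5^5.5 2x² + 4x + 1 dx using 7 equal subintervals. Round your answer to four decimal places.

151.6837

Δx = (5.5 − 2.5)/7 = 3/7.
f(2.5) = 23.5, f(41/14) = 2927/98, f(47/14) = 3623/98, f(53/14) = 4391/98, f(59/14) = 5231/98, f(65/14) = 6143/98, f(71/14) = 7127/98, f(5.5) = 83.5.
T_7 = (Δx/2)·[f(x_0) + 2f(x_1) + ... + 2f(x_{6}) + f(x_7)].
Sum ≈ 151.6837.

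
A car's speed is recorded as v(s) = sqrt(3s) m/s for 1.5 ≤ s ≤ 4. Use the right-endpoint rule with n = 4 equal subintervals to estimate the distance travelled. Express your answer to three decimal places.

7.527

Δs = (4 − 1.5)/4 = 0.625.
Right endpoints: 2.125, 2.75, 3.375, 4.
v(2.125) ≈ 2.525, v(2.75) ≈ 2.872, v(3.375) ≈ 3.182, v(4) ≈ 3.464.
Sum = Δs · [v(2.125) + v(2.75) + v(3.375) + v(4)].
Sum ≈ 7.527.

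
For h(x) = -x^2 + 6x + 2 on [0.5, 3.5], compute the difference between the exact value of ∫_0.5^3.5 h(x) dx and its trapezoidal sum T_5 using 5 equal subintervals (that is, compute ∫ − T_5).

Exact integral: ∫_0.5^3.5 h(x) dx = 27.75.
T_5 = 27.57.
Error = 27.75 − 27.57 = 0.18.

0.18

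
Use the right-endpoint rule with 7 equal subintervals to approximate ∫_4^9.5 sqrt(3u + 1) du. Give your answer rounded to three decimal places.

Δu = (9.5 − 4)/7 = 11/14.
Right endpoints: 67/14, 39/7, 89/14, 50/7, 111/14, 61/7, 9.5.
f(67/14) ≈ 3.919, f(39/7) ≈ 4.209, f(89/14) ≈ 4.480, f(50/7) ≈ 4.736, f(111/14) ≈ 4.979, f(61/7) ≈ 5.210, f(9.5) ≈ 5.431.
Sum = Δu · [f(67/14) + f(39/7) + f(89/14) + ...].
Sum ≈ 25.900.

25.900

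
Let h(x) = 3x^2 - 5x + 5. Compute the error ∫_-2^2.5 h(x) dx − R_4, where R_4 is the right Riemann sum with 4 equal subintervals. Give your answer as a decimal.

6.01171875

Exact integral: ∫_-2^2.5 h(x) dx = 40.5.
R_4 = 34.48828125.
Error = 40.5 − 34.48828125 = 6.01171875.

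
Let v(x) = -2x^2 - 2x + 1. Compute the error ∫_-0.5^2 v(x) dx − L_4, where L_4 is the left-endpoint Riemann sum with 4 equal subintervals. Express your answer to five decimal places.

-3.58073

Exact integral: ∫_-0.5^2 v(x) dx ≈ -6.6666667.
L_4 = -3.0859375.
Error ≈ -6.6666667 − (-3.0859375) ≈ -3.58073.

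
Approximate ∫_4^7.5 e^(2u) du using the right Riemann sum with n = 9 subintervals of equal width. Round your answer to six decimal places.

Δu = (7.5 − 4)/9 = 7/18.
Right endpoints: 79/18, 43/9, 31/6, 50/9, 107/18, 19/3, 121/18, 64/9, 7.5.
f(79/18) ≈ 6488.442380, f(43/9) ≈ 14122.937894, f(31/6) ≈ 30740.409344, f(50/9) ≈ 66910.495091, f(107/18) ≈ 145639.386362, f(19/3) ≈ 317003.047592, f(121/18) ≈ 689998.321833, f(64/9) ≈ 1501871.000136, f(7.5) ≈ 3269017.372472.
Sum = Δu · [f(79/18) + f(43/9) + f(31/6) + ...].
Sum ≈ 2349585.549540.

2349585.549540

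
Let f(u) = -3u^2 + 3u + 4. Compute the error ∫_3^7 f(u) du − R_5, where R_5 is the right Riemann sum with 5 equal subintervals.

Exact integral: ∫_3^7 f(u) du = -240.
R_5 = -284.48.
Error = -240 − (-284.48) = 44.48.

44.48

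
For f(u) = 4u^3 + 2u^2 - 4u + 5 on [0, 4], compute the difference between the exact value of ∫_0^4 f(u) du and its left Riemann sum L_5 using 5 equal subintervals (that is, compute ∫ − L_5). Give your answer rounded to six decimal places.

97.706667

Exact integral: ∫_0^4 f(u) du ≈ 286.66666667.
L_5 = 188.96.
Error ≈ 286.66666667 − 188.96 ≈ 97.706667.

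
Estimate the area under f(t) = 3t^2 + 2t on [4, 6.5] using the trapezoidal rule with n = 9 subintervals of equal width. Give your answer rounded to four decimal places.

Δt = (6.5 − 4)/9 = 5/18.
f(4) = 56, f(77/18) = 6853/108, f(41/9) = 1927/27, f(29/6) = 79.75, f(46/9) = 2392/27, f(97/18) = 10573/108, f(17/3) = 323/3, f(107/18) = 12733/108, f(56/9) = 3472/27, f(6.5) = 139.75.
T_9 = (Δt/2)·[f(t_0) + 2f(t_1) + ... + 2f(t_{8}) + f(t_9)].
Sum ≈ 236.9715.

236.9715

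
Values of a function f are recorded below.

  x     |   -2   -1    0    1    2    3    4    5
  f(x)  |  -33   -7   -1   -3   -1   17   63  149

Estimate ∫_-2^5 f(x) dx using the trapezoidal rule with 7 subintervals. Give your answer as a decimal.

126

Δx = 1.
T_7 = (1/2)·[(-33) + 2·(-7) + 2·(-1) + 2·(-3) + 2·(-1) + 2·17 + 2·63 + 149] = 126.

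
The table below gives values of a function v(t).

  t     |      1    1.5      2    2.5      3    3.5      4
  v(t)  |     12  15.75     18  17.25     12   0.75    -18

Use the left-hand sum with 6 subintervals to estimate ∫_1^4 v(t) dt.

37.875

Δt = 0.5.
Sum = 0.5·[12 + 15.75 + 18 + 17.25 + 12 + 0.75] = 37.875.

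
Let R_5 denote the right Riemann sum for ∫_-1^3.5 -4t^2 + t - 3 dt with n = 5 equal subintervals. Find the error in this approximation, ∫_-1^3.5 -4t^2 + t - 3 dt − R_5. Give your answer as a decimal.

Exact integral: ∫_-1^3.5 f(t) dt = -66.375.
R_5 = -87.03.
Error = -66.375 − (-87.03) = 20.655.

20.655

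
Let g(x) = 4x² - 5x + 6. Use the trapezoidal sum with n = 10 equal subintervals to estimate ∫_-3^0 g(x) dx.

76.68

Δx = (0 − (-3))/10 = 0.3.
g(-3) = 57, g(-2.7) = 48.66, g(-2.4) = 41.04, g(-2.1) = 34.14, g(-1.8) = 27.96, g(-1.5) = 22.5, g(-1.2) = 17.76, g(-0.9) = 13.74, g(-0.6) = 10.44, g(-0.3) = 7.86, g(0) = 6.
T_10 = (Δx/2)·[g(x_0) + 2g(x_1) + ... + 2g(x_{9}) + g(x_10)].
Sum = 76.68.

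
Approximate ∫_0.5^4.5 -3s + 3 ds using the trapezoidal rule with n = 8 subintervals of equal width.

-18

Δs = (4.5 − 0.5)/8 = 0.5.
f(0.5) = 1.5, f(1) = 0, f(1.5) = -1.5, f(2) = -3, f(2.5) = -4.5, f(3) = -6, f(3.5) = -7.5, f(4) = -9, f(4.5) = -10.5.
T_8 = (Δs/2)·[f(s_0) + 2f(s_1) + ... + 2f(s_{7}) + f(s_8)].
Sum = -18.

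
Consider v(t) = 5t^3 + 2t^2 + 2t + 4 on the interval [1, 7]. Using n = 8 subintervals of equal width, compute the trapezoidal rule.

3334.875

Δt = (7 − 1)/8 = 0.75.
v(1) = 13, v(1.75) = 40.421875, v(2.5) = 99.625, v(3.25) = 203.265625, v(4) = 364, v(4.75) = 594.484375, v(5.5) = 907.375, v(6.25) = 1315.328125, v(7) = 1831.
T_8 = (Δt/2)·[v(t_0) + 2v(t_1) + ... + 2v(t_{7}) + v(t_8)].
Sum = 3334.875.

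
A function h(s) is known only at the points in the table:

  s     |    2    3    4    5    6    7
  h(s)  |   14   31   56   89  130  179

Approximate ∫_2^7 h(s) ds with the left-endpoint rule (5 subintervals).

320

Δs = 1.
Sum = 1·[14 + 31 + 56 + 89 + 130] = 320.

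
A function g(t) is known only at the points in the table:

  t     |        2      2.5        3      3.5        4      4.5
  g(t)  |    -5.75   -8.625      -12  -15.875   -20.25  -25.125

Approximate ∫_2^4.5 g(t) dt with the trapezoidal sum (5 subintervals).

Δt = 0.5.
T_5 = (0.5/2)·[(-5.75) + 2·(-8.625) + 2·(-12) + 2·(-15.875) + 2·(-20.25) + (-25.125)] = -36.09375.

-36.09375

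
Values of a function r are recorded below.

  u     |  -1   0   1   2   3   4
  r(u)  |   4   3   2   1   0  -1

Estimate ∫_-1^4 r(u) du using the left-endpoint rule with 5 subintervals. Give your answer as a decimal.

10

Δu = 1.
Sum = 1·[4 + 3 + 2 + 1 + 0] = 10.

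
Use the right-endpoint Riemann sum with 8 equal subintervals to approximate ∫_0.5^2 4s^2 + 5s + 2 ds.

Δs = (2 − 0.5)/8 = 0.1875.
Right endpoints: 0.6875, 0.875, 1.0625, 1.25, 1.4375, 1.625, 1.8125, 2.
f(0.6875) = 7.328125, f(0.875) = 9.4375, f(1.0625) = 11.828125, f(1.25) = 14.5, f(1.4375) = 17.453125, f(1.625) = 20.6875, f(1.8125) = 24.203125, f(2) = 28.
Sum = Δs · [f(0.6875) + f(0.875) + f(1.0625) + ...].
Sum = 25.01953125.

25.01953125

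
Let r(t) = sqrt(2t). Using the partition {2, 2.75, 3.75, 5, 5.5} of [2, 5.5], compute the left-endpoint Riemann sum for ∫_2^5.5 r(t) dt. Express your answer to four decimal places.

8.8496

Subinterval widths: 0.75, 1, 1.25, 0.5.
Left endpoints: 2, 2.75, 3.75, 5.
r(2) ≈ 2.0000, r(2.75) ≈ 2.3452, r(3.75) ≈ 2.7386, r(5) ≈ 3.1623.
Sum = Σ Δt_i · r(t_i).
Sum ≈ 8.8496.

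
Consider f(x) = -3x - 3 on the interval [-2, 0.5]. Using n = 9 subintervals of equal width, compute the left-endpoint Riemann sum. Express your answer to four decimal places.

Δx = (0.5 − (-2))/9 = 5/18.
Left endpoints: -2, -31/18, -13/9, -7/6, -8/9, -11/18, -1/3, -1/18, 2/9.
f(-2) = 3, f(-31/18) = 13/6, f(-13/9) = 4/3, f(-7/6) = 0.5, f(-8/9) = -1/3, f(-11/18) = -7/6, f(-1/3) = -2, f(-1/18) = -17/6, f(2/9) = -11/3.
Sum = Δx · [f(-2) + f(-31/18) + f(-13/9) + ...].
Sum ≈ -0.8333.

-0.8333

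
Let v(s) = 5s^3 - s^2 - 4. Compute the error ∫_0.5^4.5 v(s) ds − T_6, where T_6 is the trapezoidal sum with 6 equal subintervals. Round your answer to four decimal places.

-10.8148

Exact integral: ∫_0.5^4.5 v(s) ds ≈ 466.166667.
T_6 ≈ 476.981481.
Error ≈ 466.166667 − 476.981481 ≈ -10.8148.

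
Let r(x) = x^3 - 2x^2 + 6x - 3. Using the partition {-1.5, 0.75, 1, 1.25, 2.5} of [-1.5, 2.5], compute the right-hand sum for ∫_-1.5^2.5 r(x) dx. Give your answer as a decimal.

Subinterval widths: 2.25, 0.25, 0.25, 1.25.
Right endpoints: 0.75, 1, 1.25, 2.5.
r(0.75) = 0.796875, r(1) = 2, r(1.25) = 3.328125, r(2.5) = 15.125.
Sum = Σ Δx_i · r(x_i).
Sum = 22.03125.

22.03125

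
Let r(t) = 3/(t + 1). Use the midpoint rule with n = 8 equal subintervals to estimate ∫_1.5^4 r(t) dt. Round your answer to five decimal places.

2.07798

Δt = (4 − 1.5)/8 = 0.3125.
Midpoints: 1.65625, 1.96875, 2.28125, 2.59375, 2.90625, 3.21875, 3.53125, 3.84375.
r(1.65625) = 96/85, r(1.96875) = 96/95, r(2.28125) = 32/35, r(2.59375) = 96/115, r(2.90625) = 0.768, r(3.21875) = 32/45, r(3.53125) = 96/145, r(3.84375) = 96/155.
Sum = Δt · [r(1.65625) + r(1.96875) + r(2.28125) + ...].
Sum ≈ 2.07798.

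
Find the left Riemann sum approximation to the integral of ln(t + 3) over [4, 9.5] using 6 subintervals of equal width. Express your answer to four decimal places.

Δt = (9.5 − 4)/6 = 11/12.
Left endpoints: 4, 59/12, 35/6, 6.75, 23/3, 103/12.
f(4) ≈ 1.9459, f(59/12) ≈ 2.0690, f(35/6) ≈ 2.1785, f(6.75) ≈ 2.2773, f(23/3) ≈ 2.3671, f(103/12) ≈ 2.4496.
Sum = Δt · [f(4) + f(59/12) + f(35/6) + ...].
Sum ≈ 12.1801.

12.1801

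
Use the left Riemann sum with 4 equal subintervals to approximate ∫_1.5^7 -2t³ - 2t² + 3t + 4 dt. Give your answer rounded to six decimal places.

Δt = (7 − 1.5)/4 = 1.375.
Left endpoints: 1.5, 2.875, 4.25, 5.625.
f(1.5) = -2.75, f(2.875) = -51.43359375, f(4.25) = -172.90625, f(5.625) = -398.36328125.
Sum = Δt · [f(1.5) + f(2.875) + f(4.25) + f(5.625)].
Sum ≈ -859.998047.

-859.998047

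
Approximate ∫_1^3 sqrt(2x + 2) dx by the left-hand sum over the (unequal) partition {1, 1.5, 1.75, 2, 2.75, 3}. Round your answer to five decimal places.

4.66709

Subinterval widths: 0.5, 0.25, 0.25, 0.75, 0.25.
Left endpoints: 1, 1.5, 1.75, 2, 2.75.
f(1) ≈ 2.00000, f(1.5) ≈ 2.23607, f(1.75) ≈ 2.34521, f(2) ≈ 2.44949, f(2.75) ≈ 2.73861.
Sum = Σ Δx_i · f(x_i).
Sum ≈ 4.66709.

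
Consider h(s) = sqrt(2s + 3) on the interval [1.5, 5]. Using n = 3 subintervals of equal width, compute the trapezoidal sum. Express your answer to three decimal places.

Δs = (5 − 1.5)/3 = 7/6.
h(1.5) ≈ 2.449, h(8/3) ≈ 2.887, h(23/6) ≈ 3.266, h(5) ≈ 3.606.
T_3 = (Δs/2)·[h(s_0) + 2h(s_1) + 2h(s_2) + h(s_3)].
Sum ≈ 10.710.

10.710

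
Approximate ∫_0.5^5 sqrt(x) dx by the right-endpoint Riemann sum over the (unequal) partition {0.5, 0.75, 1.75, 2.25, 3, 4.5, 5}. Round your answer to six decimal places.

Subinterval widths: 0.25, 1, 0.5, 0.75, 1.5, 0.5.
Right endpoints: 0.75, 1.75, 2.25, 3, 4.5, 5.
f(0.75) ≈ 0.866025, f(1.75) ≈ 1.322876, f(2.25) ≈ 1.500000, f(3) ≈ 1.732051, f(4.5) ≈ 2.121320, f(5) ≈ 2.236068.
Sum = Σ Δx_i · f(x_i).
Sum ≈ 7.888435.

7.888435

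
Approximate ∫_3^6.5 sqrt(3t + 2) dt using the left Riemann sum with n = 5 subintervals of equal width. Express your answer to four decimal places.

13.5790

Δt = (6.5 − 3)/5 = 0.7.
Left endpoints: 3, 3.7, 4.4, 5.1, 5.8.
f(3) ≈ 3.3166, f(3.7) ≈ 3.6194, f(4.4) ≈ 3.8987, f(5.1) ≈ 4.1593, f(5.8) ≈ 4.4045.
Sum = Δt · [f(3) + f(3.7) + f(4.4) + f(5.1) + f(5.8)].
Sum ≈ 13.5790.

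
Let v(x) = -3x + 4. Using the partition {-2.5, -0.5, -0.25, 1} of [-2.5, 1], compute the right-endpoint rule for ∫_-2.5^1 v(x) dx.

Subinterval widths: 2, 0.25, 1.25.
Right endpoints: -0.5, -0.25, 1.
v(-0.5) = 5.5, v(-0.25) = 4.75, v(1) = 1.
Sum = Σ Δx_i · v(x_i).
Sum = 13.4375.

13.4375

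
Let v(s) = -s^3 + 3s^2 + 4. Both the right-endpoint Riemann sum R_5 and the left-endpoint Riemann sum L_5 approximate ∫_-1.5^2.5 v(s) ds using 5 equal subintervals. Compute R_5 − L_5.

R_5 = 24.34.
L_5 = 29.94.
R_5 − L_5 = -5.6.

-5.6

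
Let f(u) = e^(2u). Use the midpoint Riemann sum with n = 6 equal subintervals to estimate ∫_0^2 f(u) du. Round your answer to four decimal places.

Δu = (2 − 0)/6 = 1/3.
Midpoints: 1/6, 0.5, 5/6, 7/6, 1.5, 11/6.
f(1/6) ≈ 1.3956, f(0.5) ≈ 2.7183, f(5/6) ≈ 5.2945, f(7/6) ≈ 10.3123, f(1.5) ≈ 20.0855, f(11/6) ≈ 39.1213.
Sum = Δu · [f(1/6) + f(0.5) + f(5/6) + ...].
Sum ≈ 26.3092.

26.3092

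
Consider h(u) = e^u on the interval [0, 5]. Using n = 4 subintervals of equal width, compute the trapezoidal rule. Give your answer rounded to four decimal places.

166.1256

Δu = (5 − 0)/4 = 1.25.
h(0) ≈ 1.0000, h(1.25) ≈ 3.4903, h(2.5) ≈ 12.1825, h(3.75) ≈ 42.5211, h(5) ≈ 148.4132.
T_4 = (Δu/2)·[h(u_0) + 2h(u_1) + 2h(u_2) + 2h(u_3) + h(u_4)].
Sum ≈ 166.1256.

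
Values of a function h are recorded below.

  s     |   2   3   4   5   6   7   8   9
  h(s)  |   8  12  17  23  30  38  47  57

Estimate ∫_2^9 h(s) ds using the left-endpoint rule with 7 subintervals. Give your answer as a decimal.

175

Δs = 1.
Sum = 1·[8 + 12 + 17 + 23 + 30 + 38 + 47] = 175.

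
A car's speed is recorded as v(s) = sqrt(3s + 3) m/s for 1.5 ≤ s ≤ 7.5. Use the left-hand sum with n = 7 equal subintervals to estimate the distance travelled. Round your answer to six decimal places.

Δs = (7.5 − 1.5)/7 = 6/7.
Left endpoints: 1.5, 33/14, 45/14, 57/14, 69/14, 81/14, 93/14.
v(1.5) ≈ 2.738613, v(33/14) ≈ 3.173551, v(45/14) ≈ 3.555680, v(57/14) ≈ 3.900549, v(69/14) ≈ 4.217311, v(81/14) ≈ 4.511889, v(93/14) ≈ 4.788379.
Sum = Δs · [v(1.5) + v(33/14) + v(45/14) + ...].
Sum ≈ 23.045119.

23.045119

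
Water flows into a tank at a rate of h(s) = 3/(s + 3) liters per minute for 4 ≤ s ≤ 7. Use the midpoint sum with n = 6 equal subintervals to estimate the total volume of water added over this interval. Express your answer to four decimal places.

1.0697

Δs = (7 − 4)/6 = 0.5.
Midpoints: 4.25, 4.75, 5.25, 5.75, 6.25, 6.75.
h(4.25) = 12/29, h(4.75) = 12/31, h(5.25) = 4/11, h(5.75) = 12/35, h(6.25) = 12/37, h(6.75) = 4/13.
Sum = Δs · [h(4.25) + h(4.75) + h(5.25) + ...].
Sum ≈ 1.0697.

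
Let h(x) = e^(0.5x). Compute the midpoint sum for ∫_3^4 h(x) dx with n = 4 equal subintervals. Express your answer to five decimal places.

5.81095

Δx = (4 − 3)/4 = 0.25.
Midpoints: 3.125, 3.375, 3.625, 3.875.
h(3.125) ≈ 4.77073, h(3.375) ≈ 5.40595, h(3.625) ≈ 6.12574, h(3.875) ≈ 6.94138.
Sum = Δx · [h(3.125) + h(3.375) + h(3.625) + h(3.875)].
Sum ≈ 5.81095.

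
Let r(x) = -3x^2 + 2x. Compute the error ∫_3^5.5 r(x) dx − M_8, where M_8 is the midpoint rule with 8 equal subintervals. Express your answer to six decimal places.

Exact integral: ∫_3^5.5 r(x) dx = -118.125.
M_8 ≈ -118.06396484.
Error ≈ -118.125 − (-118.06396484) ≈ -0.061035.

-0.061035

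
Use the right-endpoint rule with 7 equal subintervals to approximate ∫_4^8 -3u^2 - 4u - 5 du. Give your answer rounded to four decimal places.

-610.3673

Δu = (8 − 4)/7 = 4/7.
Right endpoints: 32/7, 36/7, 40/7, 44/7, 48/7, 52/7, 8.
f(32/7) = -4213/49, f(36/7) = -5141/49, f(40/7) = -6165/49, f(44/7) = -7285/49, f(48/7) = -8501/49, f(52/7) = -9813/49, f(8) = -229.
Sum = Δu · [f(32/7) + f(36/7) + f(40/7) + ...].
Sum ≈ -610.3673.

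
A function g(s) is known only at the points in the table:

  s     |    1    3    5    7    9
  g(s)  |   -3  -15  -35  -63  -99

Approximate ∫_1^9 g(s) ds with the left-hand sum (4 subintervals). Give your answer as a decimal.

-232

Δs = 2.
Sum = 2·[(-3) + (-15) + (-35) + (-63)] = -232.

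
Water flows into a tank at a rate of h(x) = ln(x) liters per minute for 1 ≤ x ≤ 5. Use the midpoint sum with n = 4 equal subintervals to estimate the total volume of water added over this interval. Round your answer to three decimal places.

Δx = (5 − 1)/4 = 1.
Midpoints: 1.5, 2.5, 3.5, 4.5.
h(1.5) ≈ 0.405, h(2.5) ≈ 0.916, h(3.5) ≈ 1.253, h(4.5) ≈ 1.504.
Sum = Δx · [h(1.5) + h(2.5) + h(3.5) + h(4.5)].
Sum ≈ 4.079.

4.079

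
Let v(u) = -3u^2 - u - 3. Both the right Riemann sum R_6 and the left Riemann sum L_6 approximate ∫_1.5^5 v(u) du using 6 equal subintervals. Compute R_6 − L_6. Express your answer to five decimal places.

-41.85417

R_6 ≈ -165.0225694.
L_6 ≈ -123.1684028.
R_6 − L_6 ≈ -41.85417.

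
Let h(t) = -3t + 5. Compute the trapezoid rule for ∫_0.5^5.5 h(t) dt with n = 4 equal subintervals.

Δt = (5.5 − 0.5)/4 = 1.25.
h(0.5) = 3.5, h(1.75) = -0.25, h(3) = -4, h(4.25) = -7.75, h(5.5) = -11.5.
T_4 = (Δt/2)·[h(t_0) + 2h(t_1) + 2h(t_2) + 2h(t_3) + h(t_4)].
Sum = -20.

-20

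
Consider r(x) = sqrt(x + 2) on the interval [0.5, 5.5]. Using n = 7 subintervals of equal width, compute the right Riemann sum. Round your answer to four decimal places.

Δx = (5.5 − 0.5)/7 = 5/7.
Right endpoints: 17/14, 27/14, 37/14, 47/14, 57/14, 67/14, 5.5.
r(17/14) ≈ 1.7928, r(27/14) ≈ 1.9821, r(37/14) ≈ 2.1547, r(47/14) ≈ 2.3146, r(57/14) ≈ 2.4640, r(67/14) ≈ 2.6049, r(5.5) ≈ 2.7386.
Sum = Δx · [r(17/14) + r(27/14) + r(37/14) + ...].
Sum ≈ 11.4655.

11.4655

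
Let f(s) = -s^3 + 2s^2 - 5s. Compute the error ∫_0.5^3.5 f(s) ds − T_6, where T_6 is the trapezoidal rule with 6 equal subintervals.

Exact integral: ∫_0.5^3.5 f(s) ds = -39.
T_6 = -39.5.
Error = -39 − (-39.5) = 0.5.

0.5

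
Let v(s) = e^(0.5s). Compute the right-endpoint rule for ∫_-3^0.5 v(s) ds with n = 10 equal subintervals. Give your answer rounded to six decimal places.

Δs = (0.5 − (-3))/10 = 0.35.
Right endpoints: -2.65, -2.3, -1.95, -1.6, -1.25, -0.9, -0.55, -0.2, 0.15, 0.5.
v(-2.65) ≈ 0.265803, v(-2.3) ≈ 0.316637, v(-1.95) ≈ 0.377192, v(-1.6) ≈ 0.449329, v(-1.25) ≈ 0.535261, v(-0.9) ≈ 0.637628, v(-0.55) ≈ 0.759572, v(-0.2) ≈ 0.904837, v(0.15) ≈ 1.077884, v(0.5) ≈ 1.284025.
Sum = Δs · [v(-2.65) + v(-2.3) + v(-1.95) + ...].
Sum ≈ 2.312859.

2.312859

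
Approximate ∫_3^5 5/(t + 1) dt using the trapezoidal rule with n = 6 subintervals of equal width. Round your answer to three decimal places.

2.029

Δt = (5 − 3)/6 = 1/3.
f(3) = 1.25, f(10/3) = 15/13, f(11/3) = 15/14, f(4) = 1, f(13/3) = 0.9375, f(14/3) = 15/17, f(5) = 5/6.
T_6 = (Δt/2)·[f(t_0) + 2f(t_1) + ... + 2f(t_{5}) + f(t_6)].
Sum ≈ 2.029.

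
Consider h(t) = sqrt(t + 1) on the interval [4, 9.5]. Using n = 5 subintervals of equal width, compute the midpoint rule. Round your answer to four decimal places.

15.2325

Δt = (9.5 − 4)/5 = 1.1.
Midpoints: 4.55, 5.65, 6.75, 7.85, 8.95.
h(4.55) ≈ 2.3558, h(5.65) ≈ 2.5788, h(6.75) ≈ 2.7839, h(7.85) ≈ 2.9749, h(8.95) ≈ 3.1544.
Sum = Δt · [h(4.55) + h(5.65) + h(6.75) + h(7.85) + h(8.95)].
Sum ≈ 15.2325.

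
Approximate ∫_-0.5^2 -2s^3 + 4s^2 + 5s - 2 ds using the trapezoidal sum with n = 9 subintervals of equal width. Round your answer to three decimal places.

Δs = (2 − (-0.5))/9 = 5/18.
f(-0.5) = -3.25, f(-2/9) = -2108/729, f(1/18) = -4987/2916, f(1/3) = 1/27, f(11/18) = 6103/2916, f(8/9) = 3062/729, f(7/6) = 659/108, f(13/9) = 5497/729, f(31/18) = 24083/2916, f(2) = 8.
T_9 = (Δs/2)·[f(s_0) + 2f(s_1) + ... + 2f(s_{8}) + f(s_9)].
Sum ≈ 7.224.

7.224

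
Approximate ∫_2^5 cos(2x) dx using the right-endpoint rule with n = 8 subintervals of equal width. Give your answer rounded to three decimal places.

0.067

Δx = (5 − 2)/8 = 0.375.
Right endpoints: 2.375, 2.75, 3.125, 3.5, 3.875, 4.25, 4.625, 5.
f(2.375) ≈ 0.038, f(2.75) ≈ 0.709, f(3.125) ≈ 0.999, f(3.5) ≈ 0.754, f(3.875) ≈ 0.104, f(4.25) ≈ -0.602, f(4.625) ≈ -0.985, f(5) ≈ -0.839.
Sum = Δx · [f(2.375) + f(2.75) + f(3.125) + ...].
Sum ≈ 0.067.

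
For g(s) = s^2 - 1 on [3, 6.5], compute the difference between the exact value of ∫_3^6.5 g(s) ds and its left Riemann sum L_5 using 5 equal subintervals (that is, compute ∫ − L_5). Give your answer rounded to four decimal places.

11.3517

Exact integral: ∫_3^6.5 g(s) ds ≈ 79.041667.
L_5 = 67.69.
Error ≈ 79.041667 − 67.69 ≈ 11.3517.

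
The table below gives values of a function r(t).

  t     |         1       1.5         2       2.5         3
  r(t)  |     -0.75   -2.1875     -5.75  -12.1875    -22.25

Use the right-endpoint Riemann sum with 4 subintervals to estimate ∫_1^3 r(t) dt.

Δt = 0.5.
Sum = 0.5·[(-2.1875) + (-5.75) + (-12.1875) + (-22.25)] = -21.1875.

-21.1875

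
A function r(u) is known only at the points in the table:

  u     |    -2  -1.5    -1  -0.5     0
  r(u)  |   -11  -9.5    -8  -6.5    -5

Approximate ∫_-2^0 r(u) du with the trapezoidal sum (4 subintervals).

Δu = 0.5.
T_4 = (0.5/2)·[(-11) + 2·(-9.5) + 2·(-8) + 2·(-6.5) + (-5)] = -16.

-16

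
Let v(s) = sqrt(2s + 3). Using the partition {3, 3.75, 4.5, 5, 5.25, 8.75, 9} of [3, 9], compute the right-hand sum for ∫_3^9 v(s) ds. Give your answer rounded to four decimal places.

24.7423

Subinterval widths: 0.75, 0.75, 0.5, 0.25, 3.5, 0.25.
Right endpoints: 3.75, 4.5, 5, 5.25, 8.75, 9.
v(3.75) ≈ 3.2404, v(4.5) ≈ 3.4641, v(5) ≈ 3.6056, v(5.25) ≈ 3.6742, v(8.75) ≈ 4.5277, v(9) ≈ 4.5826.
Sum = Σ Δs_i · v(s_i).
Sum ≈ 24.7423.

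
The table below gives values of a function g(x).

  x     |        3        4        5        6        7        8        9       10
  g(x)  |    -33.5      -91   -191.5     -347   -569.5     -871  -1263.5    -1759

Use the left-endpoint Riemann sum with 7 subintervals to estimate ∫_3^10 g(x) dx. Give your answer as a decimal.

-3367

Δx = 1.
Sum = 1·[(-33.5) + (-91) + (-191.5) + (-347) + (-569.5) + (-871) + (-1263.5)] = -3367.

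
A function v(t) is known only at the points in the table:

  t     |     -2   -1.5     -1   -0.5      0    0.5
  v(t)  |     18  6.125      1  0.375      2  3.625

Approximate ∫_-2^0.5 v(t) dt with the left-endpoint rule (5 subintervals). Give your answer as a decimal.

13.75

Δt = 0.5.
Sum = 0.5·[18 + 6.125 + 1 + 0.375 + 2] = 13.75.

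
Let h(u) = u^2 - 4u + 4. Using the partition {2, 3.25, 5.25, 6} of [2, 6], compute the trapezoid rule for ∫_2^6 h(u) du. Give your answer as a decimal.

23.0625

Subinterval widths: 1.25, 2, 0.75.
h(2) = 0, h(3.25) = 1.5625, h(5.25) = 10.5625, h(6) = 16.
On each subinterval the trapezoid contributes (Δu_i/2)·[h(u_{i-1}) + h(u_i)].
Sum = 23.0625.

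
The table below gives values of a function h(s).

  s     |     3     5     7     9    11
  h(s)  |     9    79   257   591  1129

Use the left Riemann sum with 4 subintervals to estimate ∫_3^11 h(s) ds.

1872

Δs = 2.
Sum = 2·[9 + 79 + 257 + 591] = 1872.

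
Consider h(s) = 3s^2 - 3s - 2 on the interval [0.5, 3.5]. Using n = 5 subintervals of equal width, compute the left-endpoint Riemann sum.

11.19

Δs = (3.5 − 0.5)/5 = 0.6.
Left endpoints: 0.5, 1.1, 1.7, 2.3, 2.9.
h(0.5) = -2.75, h(1.1) = -1.67, h(1.7) = 1.57, h(2.3) = 6.97, h(2.9) = 14.53.
Sum = Δs · [h(0.5) + h(1.1) + h(1.7) + h(2.3) + h(2.9)].
Sum = 11.19.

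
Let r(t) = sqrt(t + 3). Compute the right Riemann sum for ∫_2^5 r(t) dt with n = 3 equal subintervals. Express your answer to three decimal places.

7.924

Δt = (5 − 2)/3 = 1.
Right endpoints: 3, 4, 5.
r(3) ≈ 2.449, r(4) ≈ 2.646, r(5) ≈ 2.828.
Sum = Δt · [r(3) + r(4) + r(5)].
Sum ≈ 7.924.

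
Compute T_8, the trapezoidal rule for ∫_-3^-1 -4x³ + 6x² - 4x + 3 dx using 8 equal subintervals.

Δx = (-1 − (-3))/8 = 0.25.
f(-3) = 177, f(-2.75) = 142.5625, f(-2.5) = 113, f(-2.25) = 87.9375, f(-2) = 67, f(-1.75) = 49.8125, f(-1.5) = 36, f(-1.25) = 25.1875, f(-1) = 17.
T_8 = (Δx/2)·[f(x_0) + 2f(x_1) + ... + 2f(x_{7}) + f(x_8)].
Sum = 154.625.

154.625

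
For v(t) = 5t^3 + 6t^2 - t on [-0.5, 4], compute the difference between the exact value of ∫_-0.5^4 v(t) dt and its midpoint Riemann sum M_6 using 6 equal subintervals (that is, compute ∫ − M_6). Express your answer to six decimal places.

6.802734

Exact integral: ∫_-0.5^4 v(t) dt = 440.296875.
M_6 ≈ 433.49414062.
Error ≈ 440.296875 − 433.49414062 ≈ 6.802734.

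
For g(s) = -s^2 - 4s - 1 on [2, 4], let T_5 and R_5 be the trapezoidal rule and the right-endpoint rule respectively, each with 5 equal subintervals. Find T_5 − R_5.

T_5 = -44.72.
R_5 = -48.72.
T_5 − R_5 = 4.

4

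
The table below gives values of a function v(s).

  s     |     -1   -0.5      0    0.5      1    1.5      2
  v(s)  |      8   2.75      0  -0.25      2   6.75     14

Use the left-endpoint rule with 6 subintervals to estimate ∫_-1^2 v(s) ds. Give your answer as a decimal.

Δs = 0.5.
Sum = 0.5·[8 + 2.75 + 0 + (-0.25) + 2 + 6.75] = 9.625.

9.625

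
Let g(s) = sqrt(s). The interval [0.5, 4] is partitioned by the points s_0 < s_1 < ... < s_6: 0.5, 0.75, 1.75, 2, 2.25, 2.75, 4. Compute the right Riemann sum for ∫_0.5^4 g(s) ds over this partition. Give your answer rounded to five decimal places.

Subinterval widths: 0.25, 1, 0.25, 0.25, 0.5, 1.25.
Right endpoints: 0.75, 1.75, 2, 2.25, 2.75, 4.
g(0.75) ≈ 0.86603, g(1.75) ≈ 1.32288, g(2) ≈ 1.41421, g(2.25) ≈ 1.50000, g(2.75) ≈ 1.65831, g(4) ≈ 2.00000.
Sum = Σ Δs_i · g(s_i).
Sum ≈ 5.59709.

5.59709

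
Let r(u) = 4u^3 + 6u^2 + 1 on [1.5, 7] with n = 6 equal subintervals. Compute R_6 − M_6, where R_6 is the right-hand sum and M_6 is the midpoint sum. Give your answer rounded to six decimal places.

817.065104

R_6 ≈ 3875.80034722.
M_6 ≈ 3058.73524306.
R_6 − M_6 ≈ 817.065104.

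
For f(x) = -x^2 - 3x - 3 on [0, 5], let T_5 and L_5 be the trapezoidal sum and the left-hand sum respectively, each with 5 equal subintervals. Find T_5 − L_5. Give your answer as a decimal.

-20

T_5 = -95.
L_5 = -75.
T_5 − L_5 = -20.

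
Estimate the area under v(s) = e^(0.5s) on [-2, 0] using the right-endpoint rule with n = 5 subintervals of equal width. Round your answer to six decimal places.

1.394877

Δs = (0 − (-2))/5 = 0.4.
Right endpoints: -1.6, -1.2, -0.8, -0.4, 0.
v(-1.6) ≈ 0.449329, v(-1.2) ≈ 0.548812, v(-0.8) ≈ 0.670320, v(-0.4) ≈ 0.818731, v(0) ≈ 1.000000.
Sum = Δs · [v(-1.6) + v(-1.2) + v(-0.8) + v(-0.4) + v(0)].
Sum ≈ 1.394877.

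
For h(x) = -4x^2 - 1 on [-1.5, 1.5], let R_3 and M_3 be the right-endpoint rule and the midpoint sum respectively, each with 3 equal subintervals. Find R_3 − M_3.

-3

R_3 = -14.
M_3 = -11.
R_3 − M_3 = -3.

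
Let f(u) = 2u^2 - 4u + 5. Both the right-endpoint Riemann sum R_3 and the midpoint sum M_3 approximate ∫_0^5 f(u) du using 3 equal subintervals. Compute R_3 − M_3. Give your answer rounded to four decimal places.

31.9444

R_3 ≈ 87.962963.
M_3 ≈ 56.018519.
R_3 − M_3 ≈ 31.9444.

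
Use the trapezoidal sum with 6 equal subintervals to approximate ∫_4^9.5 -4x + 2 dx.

-137.5

Δx = (9.5 − 4)/6 = 11/12.
f(4) = -14, f(59/12) = -53/3, f(35/6) = -64/3, f(6.75) = -25, f(23/3) = -86/3, f(103/12) = -97/3, f(9.5) = -36.
T_6 = (Δx/2)·[f(x_0) + 2f(x_1) + ... + 2f(x_{5}) + f(x_6)].
Sum = -137.5.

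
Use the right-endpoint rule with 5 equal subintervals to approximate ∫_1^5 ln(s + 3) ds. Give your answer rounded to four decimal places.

Δs = (5 − 1)/5 = 0.8.
Right endpoints: 1.8, 2.6, 3.4, 4.2, 5.
f(1.8) ≈ 1.5686, f(2.6) ≈ 1.7228, f(3.4) ≈ 1.8563, f(4.2) ≈ 1.9741, f(5) ≈ 2.0794.
Sum = Δs · [f(1.8) + f(2.6) + f(3.4) + f(4.2) + f(5)].
Sum ≈ 7.3610.

7.3610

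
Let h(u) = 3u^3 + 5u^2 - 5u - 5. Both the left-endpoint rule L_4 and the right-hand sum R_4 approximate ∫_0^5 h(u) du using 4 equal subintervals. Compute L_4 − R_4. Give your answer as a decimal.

L_4 = 328.515625.
R_4 = 922.265625.
L_4 − R_4 = -593.75.

-593.75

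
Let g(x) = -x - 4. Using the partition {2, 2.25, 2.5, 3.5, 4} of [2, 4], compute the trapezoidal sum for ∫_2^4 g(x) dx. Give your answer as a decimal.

-14

Subinterval widths: 0.25, 0.25, 1, 0.5.
g(2) = -6, g(2.25) = -6.25, g(2.5) = -6.5, g(3.5) = -7.5, g(4) = -8.
On each subinterval the trapezoid contributes (Δx_i/2)·[g(x_{i-1}) + g(x_i)].
Sum = -14.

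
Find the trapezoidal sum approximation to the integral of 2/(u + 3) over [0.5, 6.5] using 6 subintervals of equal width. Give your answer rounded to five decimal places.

Δu = (6.5 − 0.5)/6 = 1.
f(0.5) = 4/7, f(1.5) = 4/9, f(2.5) = 4/11, f(3.5) = 4/13, f(4.5) = 4/15, f(5.5) = 4/17, f(6.5) = 4/19.
T_6 = (Δu/2)·[f(u_0) + 2f(u_1) + ... + 2f(u_{5}) + f(u_6)].
Sum ≈ 2.00871.

2.00871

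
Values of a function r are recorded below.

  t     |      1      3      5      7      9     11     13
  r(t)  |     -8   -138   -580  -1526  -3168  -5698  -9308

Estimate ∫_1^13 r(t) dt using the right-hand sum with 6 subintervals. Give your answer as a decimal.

-40836

Δt = 2.
Sum = 2·[(-138) + (-580) + (-1526) + (-3168) + (-5698) + (-9308)] = -40836.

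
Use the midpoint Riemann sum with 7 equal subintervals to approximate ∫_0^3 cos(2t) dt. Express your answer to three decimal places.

Δt = (3 − 0)/7 = 3/7.
Midpoints: 3/14, 9/14, 15/14, 1.5, 27/14, 33/14, 39/14.
f(3/14) ≈ 0.910, f(9/14) ≈ 0.281, f(15/14) ≈ -0.541, f(1.5) ≈ -0.990, f(27/14) ≈ -0.755, f(33/14) ≈ 0.002, f(39/14) ≈ 0.757.
Sum = Δt · [f(3/14) + f(9/14) + f(15/14) + ...].
Sum ≈ -0.144.

-0.144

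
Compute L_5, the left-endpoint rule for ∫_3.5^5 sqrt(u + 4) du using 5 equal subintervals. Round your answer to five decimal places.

4.26761

Δu = (5 − 3.5)/5 = 0.3.
Left endpoints: 3.5, 3.8, 4.1, 4.4, 4.7.
f(3.5) ≈ 2.73861, f(3.8) ≈ 2.79285, f(4.1) ≈ 2.84605, f(4.4) ≈ 2.89828, f(4.7) ≈ 2.94958.
Sum = Δu · [f(3.5) + f(3.8) + f(4.1) + f(4.4) + f(4.7)].
Sum ≈ 4.26761.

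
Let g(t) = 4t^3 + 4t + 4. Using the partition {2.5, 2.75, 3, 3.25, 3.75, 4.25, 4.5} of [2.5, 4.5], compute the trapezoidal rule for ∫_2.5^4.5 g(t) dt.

409.28125

Subinterval widths: 0.25, 0.25, 0.25, 0.5, 0.5, 0.25.
g(2.5) = 76.5, g(2.75) = 98.1875, g(3) = 124, g(3.25) = 154.3125, g(3.75) = 229.9375, g(4.25) = 328.0625, g(4.5) = 386.5.
On each subinterval the trapezoid contributes (Δt_i/2)·[g(t_{i-1}) + g(t_i)].
Sum = 409.28125.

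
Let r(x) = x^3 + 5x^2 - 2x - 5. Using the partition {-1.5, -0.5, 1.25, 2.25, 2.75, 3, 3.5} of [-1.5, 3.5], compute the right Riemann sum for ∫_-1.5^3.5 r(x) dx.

113.66015625

Subinterval widths: 1, 1.75, 1, 0.5, 0.25, 0.5.
Right endpoints: -0.5, 1.25, 2.25, 2.75, 3, 3.5.
r(-0.5) = -2.875, r(1.25) = 2.265625, r(2.25) = 27.203125, r(2.75) = 48.109375, r(3) = 61, r(3.5) = 92.125.
Sum = Σ Δx_i · r(x_i).
Sum = 113.66015625.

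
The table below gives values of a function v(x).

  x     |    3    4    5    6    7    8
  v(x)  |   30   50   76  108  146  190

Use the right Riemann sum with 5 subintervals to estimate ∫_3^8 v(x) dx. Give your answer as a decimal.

570

Δx = 1.
Sum = 1·[50 + 76 + 108 + 146 + 190] = 570.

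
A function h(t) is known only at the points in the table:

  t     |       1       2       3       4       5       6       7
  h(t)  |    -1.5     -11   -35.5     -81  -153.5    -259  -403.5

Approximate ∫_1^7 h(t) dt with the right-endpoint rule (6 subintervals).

-943.5

Δt = 1.
Sum = 1·[(-11) + (-35.5) + (-81) + (-153.5) + (-259) + (-403.5)] = -943.5.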